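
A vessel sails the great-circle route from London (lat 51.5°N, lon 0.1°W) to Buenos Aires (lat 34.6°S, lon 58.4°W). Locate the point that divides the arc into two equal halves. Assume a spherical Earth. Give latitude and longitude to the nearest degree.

≈ lat 10°N, lon 34°W

The haversine formula gives a central angle δ ≈ 1.747 rad (100.1°) between the endpoints.
Interpolate at f = 1/2 with slerp weights a = sin((1−f)δ)/sin δ ≈ 0.779, b = sin(fδ)/sin δ ≈ 0.779.
p = a·p₁ + b·p₂ ≈ (0.820, -0.547, 0.167); φ = arcsin(p_z) ≈ 9.63°, λ = atan2(p_y, p_x) ≈ -33.68°.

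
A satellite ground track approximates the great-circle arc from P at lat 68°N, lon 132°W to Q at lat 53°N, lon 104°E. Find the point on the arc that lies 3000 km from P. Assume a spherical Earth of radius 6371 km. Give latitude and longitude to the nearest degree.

Convert each endpoint to a unit vector on the sphere (x = cos φ cos λ, y = cos φ sin λ, z = sin φ).
The central angle between the endpoints is δ = arccos(p₁·p₂) ≈ 0.909 rad (52.1°). The total great-circle distance is δ·R ≈ 0.909 × 6371 ≈ 5792 km, so the target fraction is f = 3000/5792 ≈ 0.518.
Interpolate at f ≈ 0.518 with slerp weights a = sin((1−f)δ)/sin δ ≈ 0.538, b = sin(fδ)/sin δ ≈ 0.575.
p = a·p₁ + b·p₂ ≈ (-0.219, 0.186, 0.958); φ = arcsin(p_z) ≈ 73.32°, λ = atan2(p_y, p_x) ≈ 139.59°.

≈ lat 73°N, lon 140°E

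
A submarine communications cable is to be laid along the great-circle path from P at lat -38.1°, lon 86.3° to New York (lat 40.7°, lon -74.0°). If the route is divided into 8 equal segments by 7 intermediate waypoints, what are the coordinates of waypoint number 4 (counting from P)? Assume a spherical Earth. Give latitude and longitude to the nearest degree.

Write both endpoints as unit vectors p₁, p₂ with components (cos φ cos λ, cos φ sin λ, sin φ).
The central angle between the endpoints is δ = arccos(p₁·p₂) ≈ 2.873 rad (164.6°).
Interpolate at f = 4/8 with slerp weights a = sin((1−f)δ)/sin δ ≈ 3.729, b = sin(fδ)/sin δ ≈ 3.729.
p = a·p₁ + b·p₂ ≈ (0.969, 0.211, 0.131); φ = arcsin(p_z) ≈ 7.51°, λ = atan2(p_y, p_x) ≈ 12.28°.

≈ lat 8°, lon 12°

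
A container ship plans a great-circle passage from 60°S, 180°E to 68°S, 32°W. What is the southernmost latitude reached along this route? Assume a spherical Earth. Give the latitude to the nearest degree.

≈ 83°S

The great circle lies in the plane with unit normal n̂ = (p₁ × p₂)/|p₁ × p₂|.
Here n̂_z ≈ +0.130; the vertex latitude is φ_max = arccos|n̂_z| ≈ 82.5°.
Check via Clairaut: cos φ_max = |cos φ₁| · sin C = cos(60.0°)·sin(165.0°) ≈ 0.130, again giving ≈ 82.5°.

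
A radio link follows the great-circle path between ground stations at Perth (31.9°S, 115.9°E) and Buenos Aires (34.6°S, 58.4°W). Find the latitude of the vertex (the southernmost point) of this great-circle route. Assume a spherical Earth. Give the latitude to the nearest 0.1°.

The great circle lies in the plane with unit normal n̂ = (p₁ × p₂)/|p₁ × p₂|.
Here n̂_z ≈ -0.076; the vertex latitude is φ_max = arccos|n̂_z| ≈ 85.7°.
Check via Clairaut: cos φ_max = |cos φ₁| · sin C = cos(31.9°)·sin(174.9°) ≈ 0.076, again giving ≈ 85.7°.

≈ 85.7°S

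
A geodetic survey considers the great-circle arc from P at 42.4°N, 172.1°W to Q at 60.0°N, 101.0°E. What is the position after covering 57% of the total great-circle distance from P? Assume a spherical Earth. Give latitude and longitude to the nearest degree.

≈ 61°N, 148°E

Write both endpoints as unit vectors p₁, p₂ with components (cos φ cos λ, cos φ sin λ, sin φ).
The central angle between the endpoints is δ = arccos(p₁·p₂) ≈ 0.922 rad (52.8°).
Interpolate at f = 0.57 with slerp weights a = sin((1−f)δ)/sin δ ≈ 0.485, b = sin(fδ)/sin δ ≈ 0.630.
p = a·p₁ + b·p₂ ≈ (-0.415, 0.260, 0.872); φ = arcsin(p_z) ≈ 60.71°, λ = atan2(p_y, p_x) ≈ 147.92°.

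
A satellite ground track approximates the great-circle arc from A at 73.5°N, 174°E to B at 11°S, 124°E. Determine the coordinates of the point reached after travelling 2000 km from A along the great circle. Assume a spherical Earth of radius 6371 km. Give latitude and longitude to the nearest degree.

Convert each endpoint to a unit vector on the sphere (x = cos φ cos λ, y = cos φ sin λ, z = sin φ).
The central angle between the endpoints is δ = arccos(p₁·p₂) ≈ 1.575 rad (90.2°). The total great-circle distance is δ·R ≈ 1.575 × 6371 ≈ 10031 km, so the target fraction is f = 2000/10031 ≈ 0.199.
Interpolate at f ≈ 0.199 with slerp weights a = sin((1−f)δ)/sin δ ≈ 0.952, b = sin(fδ)/sin δ ≈ 0.309.
p = a·p₁ + b·p₂ ≈ (-0.438, 0.280, 0.854); φ = arcsin(p_z) ≈ 58.67°, λ = atan2(p_y, p_x) ≈ 147.48°.

≈ 59°N, 147°E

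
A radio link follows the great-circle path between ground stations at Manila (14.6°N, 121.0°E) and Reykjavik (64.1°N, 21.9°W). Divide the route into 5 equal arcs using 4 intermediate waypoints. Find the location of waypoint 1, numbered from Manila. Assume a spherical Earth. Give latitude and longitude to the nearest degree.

Write both endpoints as unit vectors p₁, p₂ with components (cos φ cos λ, cos φ sin λ, sin φ).
The central angle between the endpoints is δ = arccos(p₁·p₂) ≈ 1.681 rad (96.3°).
Interpolate at f = 1/5 with slerp weights a = sin((1−f)δ)/sin δ ≈ 0.981, b = sin(fδ)/sin δ ≈ 0.332.
p = a·p₁ + b·p₂ ≈ (-0.354, 0.759, 0.546); φ = arcsin(p_z) ≈ 33.08°, λ = atan2(p_y, p_x) ≈ 115.01°.

≈ 33°N, 115°E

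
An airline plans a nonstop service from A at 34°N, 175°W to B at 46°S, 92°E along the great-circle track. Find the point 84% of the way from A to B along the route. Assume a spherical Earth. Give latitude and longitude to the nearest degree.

From cos δ = sin φ₁ sin φ₂ + cos φ₁ cos φ₂ cos Δλ, the central angle is δ ≈ 2.018 rad (115.6°).
Interpolate at f = 0.84 with slerp weights a = sin((1−f)δ)/sin δ ≈ 0.352, b = sin(fδ)/sin δ ≈ 1.100.
p = a·p₁ + b·p₂ ≈ (-0.317, 0.739, -0.595); φ = arcsin(p_z) ≈ -36.50°, λ = atan2(p_y, p_x) ≈ 113.25°.

≈ 37°S, 113°E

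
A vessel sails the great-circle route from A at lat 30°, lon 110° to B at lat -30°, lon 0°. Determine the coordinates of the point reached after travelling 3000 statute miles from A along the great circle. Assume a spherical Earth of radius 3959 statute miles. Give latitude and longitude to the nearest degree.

≈ lat 10°, lon 69°

From cos δ = sin φ₁ sin φ₂ + cos φ₁ cos φ₂ cos Δλ, the central angle is δ ≈ 2.102 rad (120.4°). The total great-circle distance is δ·R ≈ 2.102 × 3959 ≈ 8322 mi, so the target fraction is f = 3000/8322 ≈ 0.361.
Interpolate at f ≈ 0.361 with slerp weights a = sin((1−f)δ)/sin δ ≈ 1.130, b = sin(fδ)/sin δ ≈ 0.797.
p = a·p₁ + b·p₂ ≈ (0.356, 0.920, 0.167); φ = arcsin(p_z) ≈ 9.58°, λ = atan2(p_y, p_x) ≈ 68.86°.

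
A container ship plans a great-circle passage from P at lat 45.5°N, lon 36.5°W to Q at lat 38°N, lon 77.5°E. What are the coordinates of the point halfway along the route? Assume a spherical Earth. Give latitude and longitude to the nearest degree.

≈ lat 59°N, lon 26°E

Write both endpoints as unit vectors p₁, p₂ with components (cos φ cos λ, cos φ sin λ, sin φ).
The central angle between the endpoints is δ = arccos(p₁·p₂) ≈ 1.355 rad (77.6°).
Interpolate at f = 1/2 with slerp weights a = sin((1−f)δ)/sin δ ≈ 0.642, b = sin(fδ)/sin δ ≈ 0.642.
p = a·p₁ + b·p₂ ≈ (0.471, 0.226, 0.853); φ = arcsin(p_z) ≈ 58.50°, λ = atan2(p_y, p_x) ≈ 25.65°.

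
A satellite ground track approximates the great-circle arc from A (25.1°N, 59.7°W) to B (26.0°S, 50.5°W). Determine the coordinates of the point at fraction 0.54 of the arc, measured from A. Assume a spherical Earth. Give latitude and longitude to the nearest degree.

The haversine formula gives a central angle δ ≈ 0.905 rad (51.9°) between the endpoints.
Interpolate at f = 0.54 with slerp weights a = sin((1−f)δ)/sin δ ≈ 0.514, b = sin(fδ)/sin δ ≈ 0.597.
p = a·p₁ + b·p₂ ≈ (0.576, -0.816, -0.044); φ = arcsin(p_z) ≈ -2.50°, λ = atan2(p_y, p_x) ≈ -54.77°.

≈ (2°S, 55°W)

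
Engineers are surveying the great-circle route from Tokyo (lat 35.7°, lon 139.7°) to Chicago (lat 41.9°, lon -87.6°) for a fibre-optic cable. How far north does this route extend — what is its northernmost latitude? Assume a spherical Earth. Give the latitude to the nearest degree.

≈ 64°

The great circle lies in the plane with unit normal n̂ = (p₁ × p₂)/|p₁ × p₂|.
Here n̂_z ≈ +0.444; the vertex latitude is φ_max = arccos|n̂_z| ≈ 63.6°.
Check via Clairaut: cos φ_max = |cos φ₁| · sin C = cos(35.7°)·sin(33.2°) ≈ 0.444, again giving ≈ 63.6°.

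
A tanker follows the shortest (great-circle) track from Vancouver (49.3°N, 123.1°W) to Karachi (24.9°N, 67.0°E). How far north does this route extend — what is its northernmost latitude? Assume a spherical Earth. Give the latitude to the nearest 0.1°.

≈ 83.8°N

The great circle lies in the plane with unit normal n̂ = (p₁ × p₂)/|p₁ × p₂|.
Here n̂_z ≈ -0.108; the vertex latitude is φ_max = arccos|n̂_z| ≈ 83.8°.
Check via Clairaut: cos φ_max = |cos φ₁| · sin C = cos(49.3°)·sin(9.5°) ≈ 0.108, again giving ≈ 83.8°.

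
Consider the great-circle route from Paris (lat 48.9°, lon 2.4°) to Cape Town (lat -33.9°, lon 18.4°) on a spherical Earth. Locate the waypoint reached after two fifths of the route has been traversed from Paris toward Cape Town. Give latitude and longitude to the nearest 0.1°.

≈ lat 15.9°, lon 10.0°

Write both endpoints as unit vectors p₁, p₂ with components (cos φ cos λ, cos φ sin λ, sin φ).
The central angle between the endpoints is δ = arccos(p₁·p₂) ≈ 1.466 rad (84.0°).
Interpolate at f = 2/5 with slerp weights a = sin((1−f)δ)/sin δ ≈ 0.775, b = sin(fδ)/sin δ ≈ 0.557.
p = a·p₁ + b·p₂ ≈ (0.947, 0.167, 0.274); φ = arcsin(p_z) ≈ 15.87°, λ = atan2(p_y, p_x) ≈ 10.01°.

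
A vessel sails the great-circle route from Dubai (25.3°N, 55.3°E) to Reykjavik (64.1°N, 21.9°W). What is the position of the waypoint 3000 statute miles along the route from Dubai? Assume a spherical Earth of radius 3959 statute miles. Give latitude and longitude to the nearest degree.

≈ 59°N, 16°E

The haversine formula gives a central angle δ ≈ 1.079 rad (61.8°) between the endpoints. The total great-circle distance is δ·R ≈ 1.079 × 3959 ≈ 4273 mi, so the target fraction is f = 3000/4273 ≈ 0.702.
Interpolate at f ≈ 0.702 with slerp weights a = sin((1−f)δ)/sin δ ≈ 0.358, b = sin(fδ)/sin δ ≈ 0.780.
p = a·p₁ + b·p₂ ≈ (0.500, 0.139, 0.854); φ = arcsin(p_z) ≈ 58.70°, λ = atan2(p_y, p_x) ≈ 15.57°.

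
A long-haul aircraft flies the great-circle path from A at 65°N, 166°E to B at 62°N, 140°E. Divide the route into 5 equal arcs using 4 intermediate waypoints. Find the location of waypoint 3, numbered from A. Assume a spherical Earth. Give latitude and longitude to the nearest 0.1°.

≈ 63.8°N, 149.7°E

Convert each endpoint to a unit vector on the sphere (x = cos φ cos λ, y = cos φ sin λ, z = sin φ).
The central angle between the endpoints is δ = arccos(p₁·p₂) ≈ 0.207 rad (11.9°).
Interpolate at f = 3/5 with slerp weights a = sin((1−f)δ)/sin δ ≈ 0.402, b = sin(fδ)/sin δ ≈ 0.603.
p = a·p₁ + b·p₂ ≈ (-0.382, 0.223, 0.897); φ = arcsin(p_z) ≈ 63.76°, λ = atan2(p_y, p_x) ≈ 149.71°.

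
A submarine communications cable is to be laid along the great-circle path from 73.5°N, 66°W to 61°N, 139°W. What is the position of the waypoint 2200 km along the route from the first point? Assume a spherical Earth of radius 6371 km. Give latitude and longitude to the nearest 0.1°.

≈ 67.7°N, 125.9°W

Convert each endpoint to a unit vector on the sphere (x = cos φ cos λ, y = cos φ sin λ, z = sin φ).
The central angle between the endpoints is δ = arccos(p₁·p₂) ≈ 0.497 rad (28.5°). The total great-circle distance is δ·R ≈ 0.497 × 6371 ≈ 3168 km, so the target fraction is f = 2200/3168 ≈ 0.694.
Interpolate at f ≈ 0.694 with slerp weights a = sin((1−f)δ)/sin δ ≈ 0.317, b = sin(fδ)/sin δ ≈ 0.710.
p = a·p₁ + b·p₂ ≈ (-0.223, -0.308, 0.925); φ = arcsin(p_z) ≈ 67.65°, λ = atan2(p_y, p_x) ≈ -125.90°.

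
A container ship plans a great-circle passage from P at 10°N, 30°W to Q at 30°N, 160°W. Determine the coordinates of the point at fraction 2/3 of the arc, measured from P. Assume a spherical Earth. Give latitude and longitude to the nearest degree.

≈ 42°N, 113°W

The haversine formula gives a central angle δ ≈ 2.050 rad (117.5°) between the endpoints.
Interpolate at f = 2/3 with slerp weights a = sin((1−f)δ)/sin δ ≈ 0.712, b = sin(fδ)/sin δ ≈ 1.104.
p = a·p₁ + b·p₂ ≈ (-0.291, -0.677, 0.675); φ = arcsin(p_z) ≈ 42.49°, λ = atan2(p_y, p_x) ≈ -113.26°.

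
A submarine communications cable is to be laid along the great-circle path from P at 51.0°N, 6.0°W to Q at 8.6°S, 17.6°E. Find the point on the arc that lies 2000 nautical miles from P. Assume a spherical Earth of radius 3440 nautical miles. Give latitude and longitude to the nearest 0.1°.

From cos δ = sin φ₁ sin φ₂ + cos φ₁ cos φ₂ cos Δλ, the central angle is δ ≈ 1.100 rad (63.0°). The total great-circle distance is δ·R ≈ 1.100 × 3440 ≈ 3782 nmi, so the target fraction is f = 2000/3782 ≈ 0.529.
Interpolate at f ≈ 0.529 with slerp weights a = sin((1−f)δ)/sin δ ≈ 0.556, b = sin(fδ)/sin δ ≈ 0.616.
p = a·p₁ + b·p₂ ≈ (0.929, 0.148, 0.340); φ = arcsin(p_z) ≈ 19.87°, λ = atan2(p_y, p_x) ≈ 9.04°.

≈ 19.9°N, 9.0°E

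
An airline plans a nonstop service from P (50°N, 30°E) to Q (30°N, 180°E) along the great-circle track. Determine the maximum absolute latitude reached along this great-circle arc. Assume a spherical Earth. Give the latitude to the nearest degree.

The great circle lies in the plane with unit normal n̂ = (p₁ × p₂)/|p₁ × p₂|.
Here n̂_z ≈ +0.280; the vertex latitude is φ_max = arccos|n̂_z| ≈ 73.8°.
Check via Clairaut: cos φ_max = |cos φ₁| · sin C = cos(50.0°)·sin(25.8°) ≈ 0.280, again giving ≈ 73.8°.

≈ 74°N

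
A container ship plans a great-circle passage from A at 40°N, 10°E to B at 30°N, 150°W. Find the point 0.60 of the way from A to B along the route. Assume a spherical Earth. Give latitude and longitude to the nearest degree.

≈ 69°N, 118°W

Write both endpoints as unit vectors p₁, p₂ with components (cos φ cos λ, cos φ sin λ, sin φ).
The central angle between the endpoints is δ = arccos(p₁·p₂) ≈ 1.878 rad (107.6°).
Interpolate at f = 0.60 with slerp weights a = sin((1−f)δ)/sin δ ≈ 0.716, b = sin(fδ)/sin δ ≈ 0.947.
p = a·p₁ + b·p₂ ≈ (-0.170, -0.315, 0.934); φ = arcsin(p_z) ≈ 69.02°, λ = atan2(p_y, p_x) ≈ -118.41°.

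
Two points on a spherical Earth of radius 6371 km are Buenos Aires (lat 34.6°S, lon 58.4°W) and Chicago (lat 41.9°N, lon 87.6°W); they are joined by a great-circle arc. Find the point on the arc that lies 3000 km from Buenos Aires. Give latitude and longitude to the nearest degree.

≈ lat 9°S, lon 68°W

Convert each endpoint to a unit vector on the sphere (x = cos φ cos λ, y = cos φ sin λ, z = sin φ).
The central angle between the endpoints is δ = arccos(p₁·p₂) ≈ 1.415 rad (81.0°). The total great-circle distance is δ·R ≈ 1.415 × 6371 ≈ 9012 km, so the target fraction is f = 3000/9012 ≈ 0.333.
Interpolate at f ≈ 0.333 with slerp weights a = sin((1−f)δ)/sin δ ≈ 0.820, b = sin(fδ)/sin δ ≈ 0.459.
p = a·p₁ + b·p₂ ≈ (0.368, -0.916, -0.159); φ = arcsin(p_z) ≈ -9.13°, λ = atan2(p_y, p_x) ≈ -68.12°.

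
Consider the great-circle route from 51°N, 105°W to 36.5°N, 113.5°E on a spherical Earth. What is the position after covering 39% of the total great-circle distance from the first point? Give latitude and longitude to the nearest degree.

≈ 72°N, 166°W

The haversine formula gives a central angle δ ≈ 1.504 rad (86.2°) between the endpoints.
Interpolate at f = 0.39 with slerp weights a = sin((1−f)δ)/sin δ ≈ 0.796, b = sin(fδ)/sin δ ≈ 0.555.
p = a·p₁ + b·p₂ ≈ (-0.307, -0.075, 0.949); φ = arcsin(p_z) ≈ 71.55°, λ = atan2(p_y, p_x) ≈ -166.33°.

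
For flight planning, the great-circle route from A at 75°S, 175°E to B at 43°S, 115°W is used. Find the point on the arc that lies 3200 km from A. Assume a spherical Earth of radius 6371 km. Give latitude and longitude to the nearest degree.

The haversine formula gives a central angle δ ≈ 0.762 rad (43.7°) between the endpoints. The total great-circle distance is δ·R ≈ 0.762 × 6371 ≈ 4854 km, so the target fraction is f = 3200/4854 ≈ 0.659.
Interpolate at f ≈ 0.659 with slerp weights a = sin((1−f)δ)/sin δ ≈ 0.372, b = sin(fδ)/sin δ ≈ 0.697.
p = a·p₁ + b·p₂ ≈ (-0.311, -0.454, -0.835); φ = arcsin(p_z) ≈ -56.60°, λ = atan2(p_y, p_x) ≈ -124.46°.

≈ 57°S, 124°W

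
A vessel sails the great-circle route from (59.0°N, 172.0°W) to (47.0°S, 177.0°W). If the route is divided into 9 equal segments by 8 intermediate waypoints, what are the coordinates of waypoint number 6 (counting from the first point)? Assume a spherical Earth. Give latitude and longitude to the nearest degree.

Write both endpoints as unit vectors p₁, p₂ with components (cos φ cos λ, cos φ sin λ, sin φ).
The central angle between the endpoints is δ = arccos(p₁·p₂) ≈ 1.851 rad (106.1°).
Interpolate at f = 6/9 with slerp weights a = sin((1−f)δ)/sin δ ≈ 0.602, b = sin(fδ)/sin δ ≈ 0.982.
p = a·p₁ + b·p₂ ≈ (-0.976, -0.078, -0.202); φ = arcsin(p_z) ≈ -11.67°, λ = atan2(p_y, p_x) ≈ -175.42°.

≈ (12°S, 175°W)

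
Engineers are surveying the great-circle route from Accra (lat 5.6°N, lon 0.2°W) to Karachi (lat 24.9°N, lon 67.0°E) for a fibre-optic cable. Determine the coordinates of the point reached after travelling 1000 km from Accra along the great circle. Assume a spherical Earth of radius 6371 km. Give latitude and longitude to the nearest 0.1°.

Convert each endpoint to a unit vector on the sphere (x = cos φ cos λ, y = cos φ sin λ, z = sin φ).
The central angle between the endpoints is δ = arccos(p₁·p₂) ≈ 1.169 rad (67.0°). The total great-circle distance is δ·R ≈ 1.169 × 6371 ≈ 7449 km, so the target fraction is f = 1000/7449 ≈ 0.134.
Interpolate at f ≈ 0.134 with slerp weights a = sin((1−f)δ)/sin δ ≈ 0.921, b = sin(fδ)/sin δ ≈ 0.170.
p = a·p₁ + b·p₂ ≈ (0.977, 0.139, 0.161); φ = arcsin(p_z) ≈ 9.29°, λ = atan2(p_y, p_x) ≈ 8.07°.

≈ lat 9.3°N, lon 8.1°E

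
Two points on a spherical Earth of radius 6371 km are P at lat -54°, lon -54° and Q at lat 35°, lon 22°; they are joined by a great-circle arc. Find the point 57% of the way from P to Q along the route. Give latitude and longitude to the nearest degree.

≈ lat -5°, lon -5°

Convert each endpoint to a unit vector on the sphere (x = cos φ cos λ, y = cos φ sin λ, z = sin φ).
The central angle between the endpoints is δ = arccos(p₁·p₂) ≈ 1.926 rad (110.3°).
Interpolate at f = 0.57 with slerp weights a = sin((1−f)δ)/sin δ ≈ 0.786, b = sin(fδ)/sin δ ≈ 0.949.
p = a·p₁ + b·p₂ ≈ (0.992, -0.082, -0.091); φ = arcsin(p_z) ≈ -5.22°, λ = atan2(p_y, p_x) ≈ -4.74°.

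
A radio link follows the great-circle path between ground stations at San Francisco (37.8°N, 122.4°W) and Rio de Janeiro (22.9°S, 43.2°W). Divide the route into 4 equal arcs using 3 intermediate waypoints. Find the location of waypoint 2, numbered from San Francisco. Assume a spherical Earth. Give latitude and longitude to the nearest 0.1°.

Write both endpoints as unit vectors p₁, p₂ with components (cos φ cos λ, cos φ sin λ, sin φ).
The central angle between the endpoints is δ = arccos(p₁·p₂) ≈ 1.673 rad (95.9°).
Interpolate at f = 2/4 with slerp weights a = sin((1−f)δ)/sin δ ≈ 0.746, b = sin(fδ)/sin δ ≈ 0.746.
p = a·p₁ + b·p₂ ≈ (0.185, -0.968, 0.167); φ = arcsin(p_z) ≈ 9.61°, λ = atan2(p_y, p_x) ≈ -79.18°.

≈ 9.6°N, 79.2°W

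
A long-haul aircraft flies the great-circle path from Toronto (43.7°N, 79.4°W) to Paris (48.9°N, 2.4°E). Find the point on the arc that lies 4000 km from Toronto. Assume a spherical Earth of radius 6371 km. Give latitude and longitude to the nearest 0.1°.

Convert each endpoint to a unit vector on the sphere (x = cos φ cos λ, y = cos φ sin λ, z = sin φ).
The central angle between the endpoints is δ = arccos(p₁·p₂) ≈ 0.942 rad (54.0°). The total great-circle distance is δ·R ≈ 0.942 × 6371 ≈ 6000 km, so the target fraction is f = 4000/6000 ≈ 0.667.
Interpolate at f ≈ 0.667 with slerp weights a = sin((1−f)δ)/sin δ ≈ 0.382, b = sin(fδ)/sin δ ≈ 0.726.
p = a·p₁ + b·p₂ ≈ (0.528, -0.251, 0.811); φ = arcsin(p_z) ≈ 54.22°, λ = atan2(p_y, p_x) ≈ -25.46°.

≈ 54.2°N, 25.5°W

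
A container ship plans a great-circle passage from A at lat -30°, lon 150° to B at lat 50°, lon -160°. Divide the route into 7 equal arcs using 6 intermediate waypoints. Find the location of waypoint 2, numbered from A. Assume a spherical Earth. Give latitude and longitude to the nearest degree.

≈ lat -7°, lon 163°

Write both endpoints as unit vectors p₁, p₂ with components (cos φ cos λ, cos φ sin λ, sin φ).
The central angle between the endpoints is δ = arccos(p₁·p₂) ≈ 1.596 rad (91.4°).
Interpolate at f = 2/7 with slerp weights a = sin((1−f)δ)/sin δ ≈ 0.909, b = sin(fδ)/sin δ ≈ 0.441.
p = a·p₁ + b·p₂ ≈ (-0.948, 0.297, -0.117); φ = arcsin(p_z) ≈ -6.72°, λ = atan2(p_y, p_x) ≈ 162.62°.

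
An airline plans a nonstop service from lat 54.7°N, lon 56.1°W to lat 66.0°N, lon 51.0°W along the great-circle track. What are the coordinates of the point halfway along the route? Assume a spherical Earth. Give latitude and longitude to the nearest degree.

From cos δ = sin φ₁ sin φ₂ + cos φ₁ cos φ₂ cos Δλ, the central angle is δ ≈ 0.202 rad (11.6°).
Interpolate at f = 1/2 with slerp weights a = sin((1−f)δ)/sin δ ≈ 0.503, b = sin(fδ)/sin δ ≈ 0.503.
p = a·p₁ + b·p₂ ≈ (0.291, -0.400, 0.869); φ = arcsin(p_z) ≈ 60.37°, λ = atan2(p_y, p_x) ≈ -53.99°.

≈ lat 60°N, lon 54°W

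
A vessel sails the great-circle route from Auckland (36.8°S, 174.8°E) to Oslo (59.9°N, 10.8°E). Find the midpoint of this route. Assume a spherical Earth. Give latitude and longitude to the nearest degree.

≈ (37°N, 151°E)

Convert each endpoint to a unit vector on the sphere (x = cos φ cos λ, y = cos φ sin λ, z = sin φ).
The central angle between the endpoints is δ = arccos(p₁·p₂) ≈ 2.700 rad (154.7°).
Interpolate at f = 1/2 with slerp weights a = sin((1−f)δ)/sin δ ≈ 2.285, b = sin(fδ)/sin δ ≈ 2.285.
p = a·p₁ + b·p₂ ≈ (-0.697, 0.381, 0.608); φ = arcsin(p_z) ≈ 37.46°, λ = atan2(p_y, p_x) ≈ 151.35°.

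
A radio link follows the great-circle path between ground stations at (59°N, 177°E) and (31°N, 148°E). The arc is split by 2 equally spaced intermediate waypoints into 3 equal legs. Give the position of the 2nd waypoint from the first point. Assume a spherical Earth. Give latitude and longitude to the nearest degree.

From cos δ = sin φ₁ sin φ₂ + cos φ₁ cos φ₂ cos Δλ, the central angle is δ ≈ 0.596 rad (34.1°).
Interpolate at f = 2/3 with slerp weights a = sin((1−f)δ)/sin δ ≈ 0.352, b = sin(fδ)/sin δ ≈ 0.689.
p = a·p₁ + b·p₂ ≈ (-0.682, 0.323, 0.656); φ = arcsin(p_z) ≈ 41.03°, λ = atan2(p_y, p_x) ≈ 154.68°.

≈ (41°N, 155°E)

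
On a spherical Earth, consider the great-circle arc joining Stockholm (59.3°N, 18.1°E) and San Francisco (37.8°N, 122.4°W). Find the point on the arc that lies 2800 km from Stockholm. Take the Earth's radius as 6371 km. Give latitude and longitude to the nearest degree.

≈ 75°N, 38°W

Convert each endpoint to a unit vector on the sphere (x = cos φ cos λ, y = cos φ sin λ, z = sin φ).
The central angle between the endpoints is δ = arccos(p₁·p₂) ≈ 1.353 rad (77.5°). The total great-circle distance is δ·R ≈ 1.353 × 6371 ≈ 8622 km, so the target fraction is f = 2800/8622 ≈ 0.325.
Interpolate at f ≈ 0.325 with slerp weights a = sin((1−f)δ)/sin δ ≈ 0.811, b = sin(fδ)/sin δ ≈ 0.436.
p = a·p₁ + b·p₂ ≈ (0.209, -0.162, 0.964); φ = arcsin(p_z) ≈ 74.66°, λ = atan2(p_y, p_x) ≈ -37.78°.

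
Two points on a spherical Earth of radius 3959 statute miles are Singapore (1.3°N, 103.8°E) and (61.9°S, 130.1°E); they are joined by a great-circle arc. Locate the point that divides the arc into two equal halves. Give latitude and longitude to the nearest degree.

≈ (31°S, 112°E)

Convert each endpoint to a unit vector on the sphere (x = cos φ cos λ, y = cos φ sin λ, z = sin φ).
The central angle between the endpoints is δ = arccos(p₁·p₂) ≈ 1.157 rad (66.3°).
Interpolate at f = 1/2 with slerp weights a = sin((1−f)δ)/sin δ ≈ 0.597, b = sin(fδ)/sin δ ≈ 0.597.
p = a·p₁ + b·p₂ ≈ (-0.324, 0.795, -0.513); φ = arcsin(p_z) ≈ -30.88°, λ = atan2(p_y, p_x) ≈ 112.15°.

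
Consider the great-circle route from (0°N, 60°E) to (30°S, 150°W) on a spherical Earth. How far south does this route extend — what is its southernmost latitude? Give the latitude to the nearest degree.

≈ 49°S

The great circle lies in the plane with unit normal n̂ = (p₁ × p₂)/|p₁ × p₂|.
Here n̂_z ≈ +0.655; the vertex latitude is φ_max = arccos|n̂_z| ≈ 49.1°.
Check via Clairaut: cos φ_max = |cos φ₁| · sin C = cos(0.0°)·sin(139.1°) ≈ 0.655, again giving ≈ 49.1°.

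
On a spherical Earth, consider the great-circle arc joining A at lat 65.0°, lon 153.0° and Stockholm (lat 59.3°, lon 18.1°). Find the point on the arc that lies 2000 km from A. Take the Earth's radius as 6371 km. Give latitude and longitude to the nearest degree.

≈ lat 78°, lon 110°

Convert each endpoint to a unit vector on the sphere (x = cos φ cos λ, y = cos φ sin λ, z = sin φ).
The central angle between the endpoints is δ = arccos(p₁·p₂) ≈ 0.893 rad (51.2°). The total great-circle distance is δ·R ≈ 0.893 × 6371 ≈ 5690 km, so the target fraction is f = 2000/5690 ≈ 0.351.
Interpolate at f ≈ 0.351 with slerp weights a = sin((1−f)δ)/sin δ ≈ 0.703, b = sin(fδ)/sin δ ≈ 0.396.
p = a·p₁ + b·p₂ ≈ (-0.072, 0.198, 0.978); φ = arcsin(p_z) ≈ 77.85°, λ = atan2(p_y, p_x) ≈ 110.07°.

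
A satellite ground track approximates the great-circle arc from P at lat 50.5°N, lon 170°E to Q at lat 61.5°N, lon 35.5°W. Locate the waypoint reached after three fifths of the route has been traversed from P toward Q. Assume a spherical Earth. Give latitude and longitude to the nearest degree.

Convert each endpoint to a unit vector on the sphere (x = cos φ cos λ, y = cos φ sin λ, z = sin φ).
The central angle between the endpoints is δ = arccos(p₁·p₂) ≈ 1.155 rad (66.2°).
Interpolate at f = 3/5 with slerp weights a = sin((1−f)δ)/sin δ ≈ 0.487, b = sin(fδ)/sin δ ≈ 0.698.
p = a·p₁ + b·p₂ ≈ (-0.034, -0.140, 0.990); φ = arcsin(p_z) ≈ 81.74°, λ = atan2(p_y, p_x) ≈ -103.65°.

≈ lat 82°N, lon 104°W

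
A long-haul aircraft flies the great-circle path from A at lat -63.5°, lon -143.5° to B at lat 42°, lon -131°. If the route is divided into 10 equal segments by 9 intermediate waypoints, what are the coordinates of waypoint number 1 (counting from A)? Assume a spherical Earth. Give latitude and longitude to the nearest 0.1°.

≈ lat -53.0°, lon -140.6°

Write both endpoints as unit vectors p₁, p₂ with components (cos φ cos λ, cos φ sin λ, sin φ).
The central angle between the endpoints is δ = arccos(p₁·p₂) ≈ 1.849 rad (106.0°).
Interpolate at f = 1/10 with slerp weights a = sin((1−f)δ)/sin δ ≈ 1.036, b = sin(fδ)/sin δ ≈ 0.191.
p = a·p₁ + b·p₂ ≈ (-0.465, -0.382, -0.799); φ = arcsin(p_z) ≈ -53.01°, λ = atan2(p_y, p_x) ≈ -140.57°.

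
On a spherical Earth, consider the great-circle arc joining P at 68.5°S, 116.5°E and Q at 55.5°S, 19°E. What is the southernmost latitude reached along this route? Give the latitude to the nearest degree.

The great circle lies in the plane with unit normal n̂ = (p₁ × p₂)/|p₁ × p₂|.
Here n̂_z ≈ -0.306; the vertex latitude is φ_max = arccos|n̂_z| ≈ 72.2°.

≈ 72°S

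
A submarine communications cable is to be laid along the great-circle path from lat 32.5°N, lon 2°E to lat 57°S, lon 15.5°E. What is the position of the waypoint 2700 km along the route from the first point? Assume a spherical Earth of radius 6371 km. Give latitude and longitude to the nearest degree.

Write both endpoints as unit vectors p₁, p₂ with components (cos φ cos λ, cos φ sin λ, sin φ).
The central angle between the endpoints is δ = arccos(p₁·p₂) ≈ 1.575 rad (90.2°). The total great-circle distance is δ·R ≈ 1.575 × 6371 ≈ 10033 km, so the target fraction is f = 2700/10033 ≈ 0.269.
Interpolate at f ≈ 0.269 with slerp weights a = sin((1−f)δ)/sin δ ≈ 0.913, b = sin(fδ)/sin δ ≈ 0.411.
p = a·p₁ + b·p₂ ≈ (0.986, 0.087, 0.146); φ = arcsin(p_z) ≈ 8.38°, λ = atan2(p_y, p_x) ≈ 5.03°.

≈ lat 8°N, lon 5°E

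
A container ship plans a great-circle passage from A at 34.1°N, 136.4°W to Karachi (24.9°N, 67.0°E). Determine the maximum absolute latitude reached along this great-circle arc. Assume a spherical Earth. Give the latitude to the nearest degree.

≈ 70°N

The great circle lies in the plane with unit normal n̂ = (p₁ × p₂)/|p₁ × p₂|.
Here n̂_z ≈ -0.335; the vertex latitude is φ_max = arccos|n̂_z| ≈ 70.4°.
Check via Clairaut: cos φ_max = |cos φ₁| · sin C = cos(34.1°)·sin(23.8°) ≈ 0.335, again giving ≈ 70.4°.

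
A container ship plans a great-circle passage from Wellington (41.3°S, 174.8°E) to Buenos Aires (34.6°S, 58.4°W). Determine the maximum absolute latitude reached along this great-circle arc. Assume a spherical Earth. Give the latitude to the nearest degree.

The great circle lies in the plane with unit normal n̂ = (p₁ × p₂)/|p₁ × p₂|.
Here n̂_z ≈ +0.495; the vertex latitude is φ_max = arccos|n̂_z| ≈ 60.3°.

≈ 60°S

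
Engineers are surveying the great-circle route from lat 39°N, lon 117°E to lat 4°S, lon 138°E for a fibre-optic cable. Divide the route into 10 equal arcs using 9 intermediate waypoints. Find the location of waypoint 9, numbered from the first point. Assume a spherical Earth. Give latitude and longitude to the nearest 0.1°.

The haversine formula gives a central angle δ ≈ 0.823 rad (47.2°) between the endpoints.
Interpolate at f = 9/10 with slerp weights a = sin((1−f)δ)/sin δ ≈ 0.112, b = sin(fδ)/sin δ ≈ 0.920.
p = a·p₁ + b·p₂ ≈ (-0.722, 0.692, 0.006); φ = arcsin(p_z) ≈ 0.36°, λ = atan2(p_y, p_x) ≈ 136.21°.

≈ lat 0.4°N, lon 136.2°E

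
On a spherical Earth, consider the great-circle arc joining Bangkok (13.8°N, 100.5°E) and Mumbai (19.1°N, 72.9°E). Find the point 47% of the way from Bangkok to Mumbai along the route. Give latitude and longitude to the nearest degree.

≈ 17°N, 88°E

Write both endpoints as unit vectors p₁, p₂ with components (cos φ cos λ, cos φ sin λ, sin φ).
The central angle between the endpoints is δ = arccos(p₁·p₂) ≈ 0.471 rad (27.0°).
Interpolate at f = 0.47 with slerp weights a = sin((1−f)δ)/sin δ ≈ 0.544, b = sin(fδ)/sin δ ≈ 0.484.
p = a·p₁ + b·p₂ ≈ (0.038, 0.957, 0.288); φ = arcsin(p_z) ≈ 16.75°, λ = atan2(p_y, p_x) ≈ 87.72°.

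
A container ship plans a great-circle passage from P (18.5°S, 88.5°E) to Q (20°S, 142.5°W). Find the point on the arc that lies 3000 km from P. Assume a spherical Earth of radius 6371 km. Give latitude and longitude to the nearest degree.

From cos δ = sin φ₁ sin φ₂ + cos φ₁ cos φ₂ cos Δλ, the central angle is δ ≈ 2.040 rad (116.9°). The total great-circle distance is δ·R ≈ 2.040 × 6371 ≈ 12998 km, so the target fraction is f = 3000/12998 ≈ 0.231.
Interpolate at f ≈ 0.231 with slerp weights a = sin((1−f)δ)/sin δ ≈ 1.121, b = sin(fδ)/sin δ ≈ 0.509.
p = a·p₁ + b·p₂ ≈ (-0.351, 0.772, -0.530); φ = arcsin(p_z) ≈ -31.99°, λ = atan2(p_y, p_x) ≈ 114.48°.

≈ (32°S, 114°E)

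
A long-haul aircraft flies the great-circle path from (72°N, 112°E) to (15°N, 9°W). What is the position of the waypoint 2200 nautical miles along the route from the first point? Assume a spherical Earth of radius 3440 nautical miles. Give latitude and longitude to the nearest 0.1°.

Write both endpoints as unit vectors p₁, p₂ with components (cos φ cos λ, cos φ sin λ, sin φ).
The central angle between the endpoints is δ = arccos(p₁·p₂) ≈ 1.478 rad (84.7°). The total great-circle distance is δ·R ≈ 1.478 × 3440 ≈ 5085 nmi, so the target fraction is f = 2200/5085 ≈ 0.433.
Interpolate at f ≈ 0.433 with slerp weights a = sin((1−f)δ)/sin δ ≈ 0.747, b = sin(fδ)/sin δ ≈ 0.599.
p = a·p₁ + b·p₂ ≈ (0.485, 0.123, 0.866); φ = arcsin(p_z) ≈ 59.95°, λ = atan2(p_y, p_x) ≈ 14.27°.

≈ (59.9°N, 14.3°E)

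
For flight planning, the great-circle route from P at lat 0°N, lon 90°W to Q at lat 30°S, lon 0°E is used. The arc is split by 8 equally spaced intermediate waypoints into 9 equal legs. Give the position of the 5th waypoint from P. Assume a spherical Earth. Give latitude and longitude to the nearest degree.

Write both endpoints as unit vectors p₁, p₂ with components (cos φ cos λ, cos φ sin λ, sin φ).
The central angle between the endpoints is δ = arccos(p₁·p₂) ≈ 1.571 rad (90.0°).
Interpolate at f = 5/9 with slerp weights a = sin((1−f)δ)/sin δ ≈ 0.643, b = sin(fδ)/sin δ ≈ 0.766.
p = a·p₁ + b·p₂ ≈ (0.663, -0.643, -0.383); φ = arcsin(p_z) ≈ -22.52°, λ = atan2(p_y, p_x) ≈ -44.10°.

≈ lat 23°S, lon 44°W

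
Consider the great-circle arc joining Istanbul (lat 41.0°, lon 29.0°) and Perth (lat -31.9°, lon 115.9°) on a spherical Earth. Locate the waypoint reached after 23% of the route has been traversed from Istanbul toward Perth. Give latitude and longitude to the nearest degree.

Write both endpoints as unit vectors p₁, p₂ with components (cos φ cos λ, cos φ sin λ, sin φ).
The central angle between the endpoints is δ = arccos(p₁·p₂) ≈ 1.888 rad (108.2°).
Interpolate at f = 0.23 with slerp weights a = sin((1−f)δ)/sin δ ≈ 1.045, b = sin(fδ)/sin δ ≈ 0.443.
p = a·p₁ + b·p₂ ≈ (0.526, 0.721, 0.452); φ = arcsin(p_z) ≈ 26.86°, λ = atan2(p_y, p_x) ≈ 53.89°.

≈ lat 27°, lon 54°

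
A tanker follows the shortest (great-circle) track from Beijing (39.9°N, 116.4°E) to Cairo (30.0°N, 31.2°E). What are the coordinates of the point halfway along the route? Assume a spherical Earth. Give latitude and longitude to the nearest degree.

≈ 43°N, 71°E

Write both endpoints as unit vectors p₁, p₂ with components (cos φ cos λ, cos φ sin λ, sin φ).
The central angle between the endpoints is δ = arccos(p₁·p₂) ≈ 1.185 rad (67.9°).
Interpolate at f = 1/2 with slerp weights a = sin((1−f)δ)/sin δ ≈ 0.603, b = sin(fδ)/sin δ ≈ 0.603.
p = a·p₁ + b·p₂ ≈ (0.241, 0.685, 0.688); φ = arcsin(p_z) ≈ 43.47°, λ = atan2(p_y, p_x) ≈ 70.61°.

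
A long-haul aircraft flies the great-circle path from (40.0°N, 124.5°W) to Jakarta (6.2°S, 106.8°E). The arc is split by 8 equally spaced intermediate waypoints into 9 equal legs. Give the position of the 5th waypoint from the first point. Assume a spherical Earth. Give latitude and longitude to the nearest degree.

≈ (30°N, 149°E)

From cos δ = sin φ₁ sin φ₂ + cos φ₁ cos φ₂ cos Δλ, the central angle is δ ≈ 2.148 rad (123.1°).
Interpolate at f = 5/9 with slerp weights a = sin((1−f)δ)/sin δ ≈ 0.974, b = sin(fδ)/sin δ ≈ 1.109.
p = a·p₁ + b·p₂ ≈ (-0.741, 0.441, 0.506); φ = arcsin(p_z) ≈ 30.41°, λ = atan2(p_y, p_x) ≈ 149.26°.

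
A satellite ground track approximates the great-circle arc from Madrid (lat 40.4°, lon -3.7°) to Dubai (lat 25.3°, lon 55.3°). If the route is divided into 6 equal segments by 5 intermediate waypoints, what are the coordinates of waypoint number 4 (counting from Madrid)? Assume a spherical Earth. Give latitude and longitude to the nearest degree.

From cos δ = sin φ₁ sin φ₂ + cos φ₁ cos φ₂ cos Δλ, the central angle is δ ≈ 0.887 rad (50.8°).
Interpolate at f = 4/6 with slerp weights a = sin((1−f)δ)/sin δ ≈ 0.376, b = sin(fδ)/sin δ ≈ 0.719.
p = a·p₁ + b·p₂ ≈ (0.656, 0.516, 0.551); φ = arcsin(p_z) ≈ 33.43°, λ = atan2(p_y, p_x) ≈ 38.20°.

≈ lat 33°, lon 38°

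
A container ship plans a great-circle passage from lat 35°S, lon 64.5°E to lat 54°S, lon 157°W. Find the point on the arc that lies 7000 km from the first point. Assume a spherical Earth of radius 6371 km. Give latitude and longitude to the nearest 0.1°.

≈ lat 68.8°S, lon 170.1°E

Write both endpoints as unit vectors p₁, p₂ with components (cos φ cos λ, cos φ sin λ, sin φ).
The central angle between the endpoints is δ = arccos(p₁·p₂) ≈ 1.467 rad (84.1°). The total great-circle distance is δ·R ≈ 1.467 × 6371 ≈ 9347 km, so the target fraction is f = 7000/9347 ≈ 0.749.
Interpolate at f ≈ 0.749 with slerp weights a = sin((1−f)δ)/sin δ ≈ 0.362, b = sin(fδ)/sin δ ≈ 0.895.
p = a·p₁ + b·p₂ ≈ (-0.357, 0.062, -0.932); φ = arcsin(p_z) ≈ -68.77°, λ = atan2(p_y, p_x) ≈ 170.13°.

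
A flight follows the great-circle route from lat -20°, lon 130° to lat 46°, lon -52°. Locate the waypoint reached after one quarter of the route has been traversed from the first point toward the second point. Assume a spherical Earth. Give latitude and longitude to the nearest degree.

≈ lat 18°, lon 132°

Write both endpoints as unit vectors p₁, p₂ with components (cos φ cos λ, cos φ sin λ, sin φ).
The central angle between the endpoints is δ = arccos(p₁·p₂) ≈ 2.687 rad (153.9°).
Interpolate at f = 1/4 with slerp weights a = sin((1−f)δ)/sin δ ≈ 2.056, b = sin(fδ)/sin δ ≈ 1.417.
p = a·p₁ + b·p₂ ≈ (-0.636, 0.704, 0.316); φ = arcsin(p_z) ≈ 18.43°, λ = atan2(p_y, p_x) ≈ 132.08°.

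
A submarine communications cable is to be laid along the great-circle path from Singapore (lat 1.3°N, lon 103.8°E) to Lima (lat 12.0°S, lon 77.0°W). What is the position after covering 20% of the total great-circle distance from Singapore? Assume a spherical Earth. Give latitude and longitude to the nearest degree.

≈ lat 32°S, lon 107°E

Convert each endpoint to a unit vector on the sphere (x = cos φ cos λ, y = cos φ sin λ, z = sin φ).
The central angle between the endpoints is δ = arccos(p₁·p₂) ≈ 2.954 rad (169.3°).
Interpolate at f = 0.20 with slerp weights a = sin((1−f)δ)/sin δ ≈ 3.770, b = sin(fδ)/sin δ ≈ 2.992.
p = a·p₁ + b·p₂ ≈ (-0.241, 0.809, -0.537); φ = arcsin(p_z) ≈ -32.45°, λ = atan2(p_y, p_x) ≈ 106.58°.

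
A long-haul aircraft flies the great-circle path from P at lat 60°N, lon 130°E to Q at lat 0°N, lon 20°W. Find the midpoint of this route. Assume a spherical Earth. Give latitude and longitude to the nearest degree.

The haversine formula gives a central angle δ ≈ 2.019 rad (115.7°) between the endpoints.
Interpolate at f = 1/2 with slerp weights a = sin((1−f)δ)/sin δ ≈ 0.939, b = sin(fδ)/sin δ ≈ 0.939.
p = a·p₁ + b·p₂ ≈ (0.581, 0.039, 0.813); φ = arcsin(p_z) ≈ 54.42°, λ = atan2(p_y, p_x) ≈ 3.79°.

≈ lat 54°N, lon 4°E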